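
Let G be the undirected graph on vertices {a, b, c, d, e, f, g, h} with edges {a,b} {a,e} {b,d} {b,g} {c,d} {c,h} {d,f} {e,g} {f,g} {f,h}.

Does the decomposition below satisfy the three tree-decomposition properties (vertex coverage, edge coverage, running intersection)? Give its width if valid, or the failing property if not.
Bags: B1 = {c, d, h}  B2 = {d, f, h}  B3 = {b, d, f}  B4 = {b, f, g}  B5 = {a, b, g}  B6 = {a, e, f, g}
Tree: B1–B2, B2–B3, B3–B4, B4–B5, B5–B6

A tree decomposition must satisfy three properties: every vertex lies in some bag; for every edge, both endpoints lie together in some bag; and for every vertex, the bags containing it form a connected subtree. Here bags containing vertex f are not connected in the tree, so the decomposition is invalid.

No — bags containing vertex f are not connected in the tree.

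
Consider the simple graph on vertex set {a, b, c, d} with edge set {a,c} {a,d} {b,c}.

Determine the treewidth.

1

A width-1 tree decomposition is:
Bags: B1 = {a, c}  B2 = {a, d}  B3 = {b, c}
Tree: B1–B2, B1–B3
Every bag has size at most 2, so the width is 2 − 1 = 1 and tw(G) ≤ 1. Since G has at least one edge (e.g. a–c), it is not an edgeless graph, so tw(G) ≥ 1. Combining the bounds, tw(G) = 1.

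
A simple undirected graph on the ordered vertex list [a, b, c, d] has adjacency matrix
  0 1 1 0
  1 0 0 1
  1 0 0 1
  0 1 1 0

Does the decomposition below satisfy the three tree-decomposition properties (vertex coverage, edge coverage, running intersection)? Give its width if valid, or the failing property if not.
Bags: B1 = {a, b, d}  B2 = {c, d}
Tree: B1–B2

A tree decomposition must satisfy three properties: every vertex lies in some bag; for every edge, both endpoints lie together in some bag; and for every vertex, the bags containing it form a connected subtree. Here edge (a,c) lies in no bag, so the decomposition is invalid.

No — edge (a,c) lies in no bag.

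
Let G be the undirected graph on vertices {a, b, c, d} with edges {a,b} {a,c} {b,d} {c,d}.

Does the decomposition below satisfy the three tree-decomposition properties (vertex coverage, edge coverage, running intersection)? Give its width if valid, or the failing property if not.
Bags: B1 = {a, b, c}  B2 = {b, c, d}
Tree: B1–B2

Yes; width 2.

Vertex coverage: the bags together contain {a, b, c, d}, the full vertex set. Edge coverage: each edge of G has both endpoints in at least one bag. Running intersection: for every vertex, the bags containing it form a connected subtree. All three properties hold, so this is a valid tree decomposition of width max|bag| − 1 = 2, and hence tw(G) ≤ 2.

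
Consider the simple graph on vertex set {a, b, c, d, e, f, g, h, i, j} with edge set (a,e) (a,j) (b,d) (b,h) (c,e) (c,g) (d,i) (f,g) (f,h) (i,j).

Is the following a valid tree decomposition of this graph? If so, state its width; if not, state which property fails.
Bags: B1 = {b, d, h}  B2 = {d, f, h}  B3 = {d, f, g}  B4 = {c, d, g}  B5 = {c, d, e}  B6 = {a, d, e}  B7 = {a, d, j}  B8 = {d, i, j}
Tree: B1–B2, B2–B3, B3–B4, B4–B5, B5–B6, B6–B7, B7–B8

Yes; width 2.

Vertex coverage: the bags together contain {a, b, c, d, e, f, g, h, i, j}, the full vertex set. Edge coverage: each edge of G has both endpoints in at least one bag. Running intersection: for every vertex, the bags containing it form a connected subtree. All three properties hold, so this is a valid tree decomposition of width max|bag| − 1 = 2, and hence tw(G) ≤ 2.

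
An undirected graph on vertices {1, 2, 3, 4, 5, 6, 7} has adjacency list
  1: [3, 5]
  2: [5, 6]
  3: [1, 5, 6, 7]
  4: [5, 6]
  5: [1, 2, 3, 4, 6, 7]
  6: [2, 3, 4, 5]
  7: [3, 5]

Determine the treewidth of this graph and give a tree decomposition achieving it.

Treewidth 2.
Bags: B1 = {1, 3, 5}  B2 = {3, 5, 6}  B3 = {3, 5, 7}  B4 = {2, 5, 6}  B5 = {4, 5, 6}
Tree: B1–B2, B2–B3, B2–B4, B4–B5

Each bag holds 3 vertices, so the decomposition has width 2, which upper-bounds the treewidth. For the lower bound, the 3 vertices {2, 5, 6} are pairwise adjacent, and any tree decomposition puts a clique entirely inside one bag — forcing width ≥ 2. Hence tw(G) = 2 exactly.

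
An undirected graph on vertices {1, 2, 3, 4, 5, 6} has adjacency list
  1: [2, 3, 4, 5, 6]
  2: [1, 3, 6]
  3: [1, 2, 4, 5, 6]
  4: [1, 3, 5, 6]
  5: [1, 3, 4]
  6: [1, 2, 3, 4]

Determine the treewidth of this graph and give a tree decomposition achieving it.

Every bag has size at most 4, so the width is 4 − 1 = 3 and tw(G) ≤ 3. For the lower bound, the 4 vertices {1, 2, 3, 6} are pairwise adjacent, and any tree decomposition puts a clique entirely inside one bag — forcing width ≥ 3. The upper and lower bounds meet at 3, so that is the treewidth.

Treewidth 3.
One optimal decomposition is:
Bags: B1 = {1, 2, 3, 6}  B2 = {1, 3, 4, 6}  B3 = {1, 3, 4, 5}
Tree: B1–B2, B2–B3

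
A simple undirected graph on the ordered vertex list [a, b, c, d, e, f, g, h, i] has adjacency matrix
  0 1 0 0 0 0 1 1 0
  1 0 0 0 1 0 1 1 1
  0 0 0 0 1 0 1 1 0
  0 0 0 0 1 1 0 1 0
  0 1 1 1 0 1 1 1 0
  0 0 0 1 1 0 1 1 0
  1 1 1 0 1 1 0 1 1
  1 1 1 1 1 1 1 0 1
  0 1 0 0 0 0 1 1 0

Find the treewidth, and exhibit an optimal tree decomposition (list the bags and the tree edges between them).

Treewidth 3.
One such decomposition:
Bags: B1 = {c, e, g, h}  B2 = {b, e, g, h}  B3 = {e, f, g, h}  B4 = {a, b, g, h}  B5 = {b, g, h, i}  B6 = {d, e, f, h}
Tree: B1–B2, B1–B3, B2–B4, B2–B5, B3–B6

The largest bag has 4 vertices, giving width 3; this decomposition certifies tw(G) ≤ 3. For the lower bound, the 4 vertices {d, e, f, h} are pairwise adjacent, and any tree decomposition puts a clique entirely inside one bag — forcing width ≥ 3. Combining the bounds, tw(G) = 3.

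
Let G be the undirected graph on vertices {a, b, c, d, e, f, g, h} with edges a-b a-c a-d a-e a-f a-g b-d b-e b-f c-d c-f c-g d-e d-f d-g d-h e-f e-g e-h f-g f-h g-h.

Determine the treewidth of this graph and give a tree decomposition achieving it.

The largest bag has 5 vertices, giving width 4; this decomposition certifies tw(G) ≤ 4. Conversely, {d, e, f, g, h} is a clique of size 5, and the vertices of any clique must share a bag in every tree decomposition; so some bag has ≥ 5 vertices and tw(G) ≥ 4. Hence tw(G) = 4 exactly.

Treewidth 4.
One such decomposition:
Bags: B1 = {a, b, d, e, f}  B2 = {a, d, e, f, g}  B3 = {a, c, d, f, g}  B4 = {d, e, f, g, h}
Tree: B1–B2, B2–B3, B2–B4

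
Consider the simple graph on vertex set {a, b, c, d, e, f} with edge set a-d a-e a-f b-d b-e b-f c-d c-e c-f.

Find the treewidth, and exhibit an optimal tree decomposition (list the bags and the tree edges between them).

The largest bag has 4 vertices, giving width 3; this decomposition certifies tw(G) ≤ 3. For the lower bound: the 4 vertex sets {c,e}, {a,f}, {b}, {d} are disjoint, each induces a connected subgraph, and every pair is joined by at least one edge of G. Contracting each set to a single vertex therefore yields K_{4} as a minor, and since treewidth is minor-monotone, tw(G) ≥ tw(K_{4}) = 3. Hence tw(G) = 3 exactly.

Treewidth 3.
Bags: B1 = {a, b, c, e}  B2 = {a, b, c, f}  B3 = {a, b, c, d}
Tree: B1–B2, B2–B3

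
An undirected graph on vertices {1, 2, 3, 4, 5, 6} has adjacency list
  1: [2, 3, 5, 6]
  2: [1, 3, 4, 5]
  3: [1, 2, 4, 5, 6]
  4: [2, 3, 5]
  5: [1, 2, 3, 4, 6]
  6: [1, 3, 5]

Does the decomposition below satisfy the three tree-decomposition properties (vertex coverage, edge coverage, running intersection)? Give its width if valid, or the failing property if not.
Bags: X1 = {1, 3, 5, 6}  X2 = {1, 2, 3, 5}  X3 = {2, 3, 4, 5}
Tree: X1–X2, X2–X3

Yes; width 3.

Checking the three conditions: (i) the bags cover all of {1, 2, 3, 4, 5, 6}; (ii) for each edge, some bag contains both endpoints; (iii) the bags containing any fixed vertex form a subtree. All hold, so the decomposition is valid with width 4 − 1 = 3.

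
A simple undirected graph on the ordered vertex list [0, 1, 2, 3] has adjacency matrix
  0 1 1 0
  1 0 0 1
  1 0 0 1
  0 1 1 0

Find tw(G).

A width-2 tree decomposition is:
Bags: B1 = {0, 1, 2}  B2 = {1, 2, 3}
Tree: B1–B2
Each bag holds 3 vertices, so the decomposition has width 2, which upper-bounds the treewidth. Since 1–0–2–3–1 is a cycle in G, G is not acyclic. Forests are exactly the graphs of treewidth ≤ 1, so tw(G) ≥ 2. Combining the bounds, tw(G) = 2.

2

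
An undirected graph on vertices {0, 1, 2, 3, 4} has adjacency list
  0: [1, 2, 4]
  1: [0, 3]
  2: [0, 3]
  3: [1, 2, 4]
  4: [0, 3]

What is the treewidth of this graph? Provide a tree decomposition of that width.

The largest bag has 3 vertices, giving width 2; this decomposition certifies tw(G) ≤ 2. The edges 2–0–1–3–2 form a cycle, so G is not a tree and its treewidth is at least 2. The upper and lower bounds meet at 2, so that is the treewidth.

Treewidth 2.
Bags: B1 = {0, 2, 3}  B2 = {0, 1, 3}  B3 = {0, 3, 4}
Tree: B1–B2, B2–B3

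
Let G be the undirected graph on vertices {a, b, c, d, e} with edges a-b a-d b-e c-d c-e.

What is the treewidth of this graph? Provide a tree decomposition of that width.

The largest bag has 3 vertices, giving width 2; this decomposition certifies tw(G) ≤ 2. For the lower bound, G contains the cycle c–e–b–a–d–c, so G is not a forest; only forests have treewidth ≤ 1, hence tw(G) ≥ 2. Hence tw(G) = 2 exactly.

Treewidth 2.
One optimal decomposition is:
Bags: B1 = {b, c, e}  B2 = {a, b, c}  B3 = {a, c, d}
Tree: B1–B2, B2–B3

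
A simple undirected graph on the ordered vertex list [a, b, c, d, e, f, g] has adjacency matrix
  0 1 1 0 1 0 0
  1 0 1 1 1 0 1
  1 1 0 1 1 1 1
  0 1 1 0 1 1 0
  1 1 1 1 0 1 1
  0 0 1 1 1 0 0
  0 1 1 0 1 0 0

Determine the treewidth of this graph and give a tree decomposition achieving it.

The largest bag has 4 vertices, giving width 3; this decomposition certifies tw(G) ≤ 3. On the other hand G contains the 4-clique {c, d, e, f}. A clique must lie in a single bag of any decomposition, so no decomposition can have width below 3. Combining the bounds, tw(G) = 3.

Treewidth 3.
Bags: B1 = {b, c, d, e}  B2 = {a, b, c, e}  B3 = {c, d, e, f}  B4 = {b, c, e, g}
Tree: B1–B2, B1–B3, B1–B4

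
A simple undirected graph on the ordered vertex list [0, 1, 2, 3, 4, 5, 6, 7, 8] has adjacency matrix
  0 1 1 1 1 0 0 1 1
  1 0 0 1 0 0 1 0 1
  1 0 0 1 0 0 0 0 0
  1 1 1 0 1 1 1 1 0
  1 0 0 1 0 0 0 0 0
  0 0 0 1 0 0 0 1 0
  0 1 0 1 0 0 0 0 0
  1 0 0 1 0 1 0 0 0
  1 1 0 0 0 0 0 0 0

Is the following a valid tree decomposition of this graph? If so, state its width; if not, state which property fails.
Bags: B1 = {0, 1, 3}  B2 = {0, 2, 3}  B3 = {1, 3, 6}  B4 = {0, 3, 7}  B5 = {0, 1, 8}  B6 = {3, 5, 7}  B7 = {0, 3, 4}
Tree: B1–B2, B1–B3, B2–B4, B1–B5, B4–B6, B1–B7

Yes; width 2.

Every vertex of G appears in some bag (union = {0, 1, 2, 3, 4, 5, 6, 7, 8}); every edge is covered by a bag; and for each vertex v the set of bags containing v is connected in the bag tree. The decomposition is therefore valid. The largest bag has 3 vertices, so the width is 2.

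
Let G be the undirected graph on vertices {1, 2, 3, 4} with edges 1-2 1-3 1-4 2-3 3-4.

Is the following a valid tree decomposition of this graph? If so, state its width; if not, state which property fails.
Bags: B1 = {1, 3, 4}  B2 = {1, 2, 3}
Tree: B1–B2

Yes; width 2.

Vertex coverage: the bags together contain {1, 2, 3, 4}, the full vertex set. Edge coverage: each edge of G has both endpoints in at least one bag. Running intersection: for every vertex, the bags containing it form a connected subtree. All three properties hold, so this is a valid tree decomposition of width max|bag| − 1 = 2, and hence tw(G) ≤ 2.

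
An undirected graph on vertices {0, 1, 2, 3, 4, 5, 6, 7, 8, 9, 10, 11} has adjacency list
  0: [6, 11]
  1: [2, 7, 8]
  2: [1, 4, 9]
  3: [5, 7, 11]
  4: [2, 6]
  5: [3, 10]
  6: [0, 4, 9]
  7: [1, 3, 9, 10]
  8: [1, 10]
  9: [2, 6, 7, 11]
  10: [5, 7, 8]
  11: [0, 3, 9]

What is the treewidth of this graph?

3

A width-3 tree decomposition is:
Bags: B1 = {0, 4, 6, 11}  B2 = {4, 6, 9, 11}  B3 = {2, 4, 9, 11}  B4 = {2, 3, 9, 11}  B5 = {2, 3, 7, 9}  B6 = {1, 2, 3, 7}  B7 = {1, 3, 5, 7}  B8 = {1, 5, 7, 10}  B9 = {1, 5, 8, 10}
Tree: B1–B2, B2–B3, B3–B4, B4–B5, B5–B6, B6–B7, B7–B8, B8–B9
Each bag holds 4 vertices, so the decomposition has width 3, which upper-bounds the treewidth. For the lower bound: the 4 vertex sets {0,4,6}, {11}, {9}, {1,2,3,7} are disjoint, each induces a connected subgraph, and every pair is joined by at least one edge of G. Contracting each set to a single vertex therefore yields K_{4} as a minor, and since treewidth is minor-monotone, tw(G) ≥ tw(K_{4}) = 3. Combining the bounds, tw(G) = 3.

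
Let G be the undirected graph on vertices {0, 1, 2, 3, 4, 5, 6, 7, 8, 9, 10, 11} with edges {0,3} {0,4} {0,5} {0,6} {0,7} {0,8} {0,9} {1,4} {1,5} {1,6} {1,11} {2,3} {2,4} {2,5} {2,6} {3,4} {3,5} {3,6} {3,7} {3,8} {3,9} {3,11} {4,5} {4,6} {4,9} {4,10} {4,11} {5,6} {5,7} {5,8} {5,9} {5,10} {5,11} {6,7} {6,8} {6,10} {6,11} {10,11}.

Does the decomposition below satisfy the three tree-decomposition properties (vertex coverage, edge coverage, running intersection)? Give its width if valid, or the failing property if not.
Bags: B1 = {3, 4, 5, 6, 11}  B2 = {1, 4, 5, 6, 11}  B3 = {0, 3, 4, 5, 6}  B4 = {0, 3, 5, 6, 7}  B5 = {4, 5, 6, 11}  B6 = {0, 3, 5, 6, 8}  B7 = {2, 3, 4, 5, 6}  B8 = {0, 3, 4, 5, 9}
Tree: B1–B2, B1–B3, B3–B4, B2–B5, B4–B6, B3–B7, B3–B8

A tree decomposition must satisfy three properties: every vertex lies in some bag; for every edge, both endpoints lie together in some bag; and for every vertex, the bags containing it form a connected subtree. Here vertex 10 appears in no bag, so the decomposition is invalid.

No — vertex 10 appears in no bag.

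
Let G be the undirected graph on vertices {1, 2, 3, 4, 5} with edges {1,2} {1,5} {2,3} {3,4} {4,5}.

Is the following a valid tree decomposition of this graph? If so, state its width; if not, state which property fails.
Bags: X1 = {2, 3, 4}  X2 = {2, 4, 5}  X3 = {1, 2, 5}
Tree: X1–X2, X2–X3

Yes; width 2.

Every vertex of G appears in some bag (union = {1, 2, 3, 4, 5}); every edge is covered by a bag; and for each vertex v the set of bags containing v is connected in the bag tree. The decomposition is therefore valid. The largest bag has 3 vertices, so the width is 2.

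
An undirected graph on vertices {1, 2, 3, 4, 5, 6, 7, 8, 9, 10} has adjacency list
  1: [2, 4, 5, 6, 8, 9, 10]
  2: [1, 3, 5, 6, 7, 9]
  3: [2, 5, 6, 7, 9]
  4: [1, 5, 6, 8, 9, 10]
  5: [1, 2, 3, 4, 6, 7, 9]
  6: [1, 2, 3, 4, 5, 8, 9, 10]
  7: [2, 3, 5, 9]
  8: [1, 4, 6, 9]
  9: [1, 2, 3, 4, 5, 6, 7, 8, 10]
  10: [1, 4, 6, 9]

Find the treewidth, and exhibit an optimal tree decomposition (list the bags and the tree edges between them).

Treewidth 4.
One such decomposition:
Bags: B1 = {1, 4, 5, 6, 9}  B2 = {1, 2, 5, 6, 9}  B3 = {1, 4, 6, 8, 9}  B4 = {1, 4, 6, 9, 10}  B5 = {2, 3, 5, 6, 9}  B6 = {2, 3, 5, 7, 9}
Tree: B1–B2, B1–B3, B1–B4, B2–B5, B5–B6

The largest bag has 5 vertices, giving width 4; this decomposition certifies tw(G) ≤ 4. On the other hand G contains the 5-clique {1, 2, 5, 6, 9}. A clique must lie in a single bag of any decomposition, so no decomposition can have width below 4. Combining the bounds, tw(G) = 4.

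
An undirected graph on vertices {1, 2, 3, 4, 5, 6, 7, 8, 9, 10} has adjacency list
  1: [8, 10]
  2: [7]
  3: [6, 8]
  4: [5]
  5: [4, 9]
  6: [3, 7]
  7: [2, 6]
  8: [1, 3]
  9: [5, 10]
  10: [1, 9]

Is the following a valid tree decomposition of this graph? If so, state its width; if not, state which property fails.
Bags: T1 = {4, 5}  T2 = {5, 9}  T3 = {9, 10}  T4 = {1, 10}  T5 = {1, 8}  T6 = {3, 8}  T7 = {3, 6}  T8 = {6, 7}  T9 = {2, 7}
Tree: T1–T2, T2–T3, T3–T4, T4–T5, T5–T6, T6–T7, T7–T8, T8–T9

Vertex coverage: the bags together contain {1, 2, 3, 4, 5, 6, 7, 8, 9, 10}, the full vertex set. Edge coverage: each edge of G has both endpoints in at least one bag. Running intersection: for every vertex, the bags containing it form a connected subtree. All three properties hold, so this is a valid tree decomposition of width max|bag| − 1 = 1, and hence tw(G) ≤ 1.

Yes; width 1.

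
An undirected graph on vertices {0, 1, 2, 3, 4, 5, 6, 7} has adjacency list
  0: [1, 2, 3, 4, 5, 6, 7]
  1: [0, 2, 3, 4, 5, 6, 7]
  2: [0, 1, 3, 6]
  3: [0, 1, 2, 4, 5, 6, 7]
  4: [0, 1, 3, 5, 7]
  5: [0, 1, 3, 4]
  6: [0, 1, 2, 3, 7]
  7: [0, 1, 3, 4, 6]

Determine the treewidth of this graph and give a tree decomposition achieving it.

The largest bag has 5 vertices, giving width 4; this decomposition certifies tw(G) ≤ 4. On the other hand G contains the 5-clique {0, 1, 2, 3, 6}. A clique must lie in a single bag of any decomposition, so no decomposition can have width below 4. The upper and lower bounds meet at 4, so that is the treewidth.

Treewidth 4.
One optimal decomposition is:
Bags: B1 = {0, 1, 3, 4, 7}  B2 = {0, 1, 3, 6, 7}  B3 = {0, 1, 2, 3, 6}  B4 = {0, 1, 3, 4, 5}
Tree: B1–B2, B2–B3, B1–B4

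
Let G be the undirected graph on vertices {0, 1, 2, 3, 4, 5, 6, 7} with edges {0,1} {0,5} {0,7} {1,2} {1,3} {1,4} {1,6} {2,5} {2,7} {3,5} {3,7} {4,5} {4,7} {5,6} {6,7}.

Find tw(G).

A width-3 tree decomposition is:
Bags: B1 = {1, 4, 5, 7}  B2 = {1, 5, 6, 7}  B3 = {1, 2, 5, 7}  B4 = {0, 1, 5, 7}  B5 = {1, 3, 5, 7}
Tree: B1–B2, B2–B3, B3–B4, B4–B5
The largest bag has 4 vertices, giving width 3; this decomposition certifies tw(G) ≤ 3. For the lower bound: the 4 vertex sets {4,7}, {5,6}, {1}, {2} are disjoint, each induces a connected subgraph, and every pair is joined by at least one edge of G. Contracting each set to a single vertex therefore yields K_{4} as a minor, and since treewidth is minor-monotone, tw(G) ≥ tw(K_{4}) = 3. Therefore the treewidth is 3.

3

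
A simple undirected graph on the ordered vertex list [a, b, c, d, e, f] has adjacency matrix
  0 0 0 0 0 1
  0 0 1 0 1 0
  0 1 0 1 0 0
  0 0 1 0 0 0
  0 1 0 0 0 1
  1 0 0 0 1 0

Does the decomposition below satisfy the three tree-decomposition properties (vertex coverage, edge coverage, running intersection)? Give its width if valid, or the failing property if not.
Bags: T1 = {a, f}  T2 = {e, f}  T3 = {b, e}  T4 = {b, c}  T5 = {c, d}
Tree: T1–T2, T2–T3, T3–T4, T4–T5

Vertex coverage: the bags together contain {a, b, c, d, e, f}, the full vertex set. Edge coverage: each edge of G has both endpoints in at least one bag. Running intersection: for every vertex, the bags containing it form a connected subtree. All three properties hold, so this is a valid tree decomposition of width max|bag| − 1 = 1, and hence tw(G) ≤ 1.

Yes; width 1.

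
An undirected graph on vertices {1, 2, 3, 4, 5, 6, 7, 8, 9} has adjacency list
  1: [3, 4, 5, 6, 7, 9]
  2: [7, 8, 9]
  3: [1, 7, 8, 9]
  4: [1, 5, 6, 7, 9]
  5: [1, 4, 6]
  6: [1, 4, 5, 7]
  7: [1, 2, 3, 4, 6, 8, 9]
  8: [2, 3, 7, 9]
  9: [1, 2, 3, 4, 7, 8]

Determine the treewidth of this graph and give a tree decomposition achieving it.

Treewidth 3.
One such decomposition:
Bags: B1 = {3, 7, 8, 9}  B2 = {1, 3, 7, 9}  B3 = {1, 4, 7, 9}  B4 = {1, 4, 6, 7}  B5 = {2, 7, 8, 9}  B6 = {1, 4, 5, 6}
Tree: B1–B2, B2–B3, B3–B4, B1–B5, B4–B6

Each bag holds 4 vertices, so the decomposition has width 3, which upper-bounds the treewidth. Conversely, {1, 4, 5, 6} is a clique of size 4, and the vertices of any clique must share a bag in every tree decomposition; so some bag has ≥ 4 vertices and tw(G) ≥ 3. Therefore the treewidth is 3.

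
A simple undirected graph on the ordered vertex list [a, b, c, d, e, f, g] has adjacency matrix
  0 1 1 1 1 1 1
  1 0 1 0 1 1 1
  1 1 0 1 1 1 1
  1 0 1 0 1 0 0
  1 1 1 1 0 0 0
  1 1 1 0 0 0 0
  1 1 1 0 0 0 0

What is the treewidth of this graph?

3

A width-3 tree decomposition is:
Bags: B1 = {a, c, d, e}  B2 = {a, b, c, e}  B3 = {a, b, c, f}  B4 = {a, b, c, g}
Tree: B1–B2, B2–B3, B3–B4
Each bag holds 4 vertices, so the decomposition has width 3, which upper-bounds the treewidth. Conversely, {a, c, d, e} is a clique of size 4, and the vertices of any clique must share a bag in every tree decomposition; so some bag has ≥ 4 vertices and tw(G) ≥ 3. Hence tw(G) = 3 exactly.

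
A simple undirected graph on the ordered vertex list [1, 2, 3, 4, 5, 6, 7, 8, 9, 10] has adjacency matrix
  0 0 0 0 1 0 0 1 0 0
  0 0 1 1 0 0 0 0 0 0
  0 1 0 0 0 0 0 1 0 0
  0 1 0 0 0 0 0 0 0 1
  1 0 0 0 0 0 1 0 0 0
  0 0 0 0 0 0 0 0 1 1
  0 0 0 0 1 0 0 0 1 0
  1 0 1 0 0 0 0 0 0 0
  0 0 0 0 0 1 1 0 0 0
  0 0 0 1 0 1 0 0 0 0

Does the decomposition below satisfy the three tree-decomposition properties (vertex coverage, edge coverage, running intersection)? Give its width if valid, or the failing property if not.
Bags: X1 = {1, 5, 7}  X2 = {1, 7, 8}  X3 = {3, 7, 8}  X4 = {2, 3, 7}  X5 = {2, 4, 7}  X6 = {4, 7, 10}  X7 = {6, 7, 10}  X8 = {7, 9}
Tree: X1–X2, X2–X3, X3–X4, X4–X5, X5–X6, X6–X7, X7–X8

A tree decomposition must satisfy three properties: every vertex lies in some bag; for every edge, both endpoints lie together in some bag; and for every vertex, the bags containing it form a connected subtree. Here edge (6,9) lies in no bag, so the decomposition is invalid.

No — edge (6,9) lies in no bag.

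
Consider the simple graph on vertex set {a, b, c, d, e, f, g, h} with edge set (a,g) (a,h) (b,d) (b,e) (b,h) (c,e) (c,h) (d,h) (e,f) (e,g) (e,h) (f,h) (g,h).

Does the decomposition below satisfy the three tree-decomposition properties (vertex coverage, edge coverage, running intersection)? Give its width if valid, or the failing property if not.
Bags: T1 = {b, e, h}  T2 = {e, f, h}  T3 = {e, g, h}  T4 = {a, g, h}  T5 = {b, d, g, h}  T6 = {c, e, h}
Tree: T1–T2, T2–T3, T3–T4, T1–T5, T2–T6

A tree decomposition must satisfy three properties: every vertex lies in some bag; for every edge, both endpoints lie together in some bag; and for every vertex, the bags containing it form a connected subtree. Here bags containing vertex g are not connected in the tree, so the decomposition is invalid.

No — bags containing vertex g are not connected in the tree.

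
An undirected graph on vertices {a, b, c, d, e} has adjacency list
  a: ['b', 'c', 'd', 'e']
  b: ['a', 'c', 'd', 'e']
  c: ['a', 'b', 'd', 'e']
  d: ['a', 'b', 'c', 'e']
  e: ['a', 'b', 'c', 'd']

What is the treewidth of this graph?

A width-4 tree decomposition is:
Bags: B1 = {a, b, c, d, e}
Tree: (single bag)
A single bag containing all 5 vertices is trivially a valid decomposition of width 4. For the lower bound, the 5 vertices {a, b, c, d, e} are pairwise adjacent, and any tree decomposition puts a clique entirely inside one bag — forcing width ≥ 4. The upper and lower bounds meet at 4, so that is the treewidth.

4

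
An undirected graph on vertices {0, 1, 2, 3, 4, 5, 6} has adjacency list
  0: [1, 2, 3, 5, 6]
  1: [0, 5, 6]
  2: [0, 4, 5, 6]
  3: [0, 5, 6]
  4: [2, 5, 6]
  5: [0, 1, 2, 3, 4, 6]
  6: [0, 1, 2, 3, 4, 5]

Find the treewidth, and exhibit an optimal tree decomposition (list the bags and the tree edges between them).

Treewidth 3.
One such decomposition:
Bags: B1 = {0, 2, 5, 6}  B2 = {0, 1, 5, 6}  B3 = {0, 3, 5, 6}  B4 = {2, 4, 5, 6}
Tree: B1–B2, B1–B3, B1–B4

The largest bag has 4 vertices, giving width 3; this decomposition certifies tw(G) ≤ 3. On the other hand G contains the 4-clique {0, 1, 5, 6}. A clique must lie in a single bag of any decomposition, so no decomposition can have width below 3. Hence tw(G) = 3 exactly.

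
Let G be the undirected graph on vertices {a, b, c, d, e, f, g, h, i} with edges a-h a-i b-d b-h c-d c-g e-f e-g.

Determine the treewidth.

A width-1 tree decomposition is:
Bags: B1 = {a, i}  B2 = {a, h}  B3 = {b, h}  B4 = {b, d}  B5 = {c, d}  B6 = {c, g}  B7 = {e, g}  B8 = {e, f}
Tree: B1–B2, B2–B3, B3–B4, B4–B5, B5–B6, B6–B7, B7–B8
Each bag holds 2 vertices, so the decomposition has width 1, which upper-bounds the treewidth. Any graph with an edge has treewidth ≥ 1, and G has the edge i–a. Hence tw(G) = 1 exactly.

1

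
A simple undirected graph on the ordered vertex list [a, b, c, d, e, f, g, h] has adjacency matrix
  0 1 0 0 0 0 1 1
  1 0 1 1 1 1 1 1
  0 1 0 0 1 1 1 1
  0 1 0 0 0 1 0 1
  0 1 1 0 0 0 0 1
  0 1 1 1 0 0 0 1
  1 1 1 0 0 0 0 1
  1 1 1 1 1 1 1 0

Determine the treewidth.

3

A width-3 tree decomposition is:
Bags: B1 = {b, c, f, h}  B2 = {b, d, f, h}  B3 = {b, c, g, h}  B4 = {a, b, g, h}  B5 = {b, c, e, h}
Tree: B1–B2, B1–B3, B3–B4, B1–B5
Each bag holds 4 vertices, so the decomposition has width 3, which upper-bounds the treewidth. On the other hand G contains the 4-clique {b, d, f, h}. A clique must lie in a single bag of any decomposition, so no decomposition can have width below 3. The upper and lower bounds meet at 3, so that is the treewidth.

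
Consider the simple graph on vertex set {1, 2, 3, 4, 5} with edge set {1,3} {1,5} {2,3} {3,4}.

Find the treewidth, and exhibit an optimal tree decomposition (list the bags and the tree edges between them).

Each bag holds 2 vertices, so the decomposition has width 1, which upper-bounds the treewidth. Any graph with an edge has treewidth ≥ 1, and G has the edge 1–5. The upper and lower bounds meet at 1, so that is the treewidth.

Treewidth 1.
Bags: B1 = {1, 5}  B2 = {1, 3}  B3 = {2, 3}  B4 = {3, 4}
Tree: B1–B2, B2–B3, B3–B4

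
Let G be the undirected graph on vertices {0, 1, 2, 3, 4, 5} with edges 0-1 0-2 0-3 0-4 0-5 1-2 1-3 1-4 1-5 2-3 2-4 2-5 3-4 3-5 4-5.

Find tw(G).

A width-5 tree decomposition is:
Bags: B1 = {0, 1, 2, 3, 4, 5}
Tree: (single bag)
With just one bag of size 6, the width is 6 − 1 = 5, so tw(G) ≤ 5. For the lower bound, the 6 vertices {0, 1, 2, 3, 4, 5} are pairwise adjacent, and any tree decomposition puts a clique entirely inside one bag — forcing width ≥ 5. Combining the bounds, tw(G) = 5.

5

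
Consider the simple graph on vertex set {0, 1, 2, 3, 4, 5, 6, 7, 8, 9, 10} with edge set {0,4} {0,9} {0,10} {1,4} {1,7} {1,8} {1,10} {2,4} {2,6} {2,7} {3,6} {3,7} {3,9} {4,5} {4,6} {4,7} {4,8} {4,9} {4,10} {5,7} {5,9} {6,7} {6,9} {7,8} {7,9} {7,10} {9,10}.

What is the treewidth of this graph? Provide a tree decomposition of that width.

The largest bag has 4 vertices, giving width 3; this decomposition certifies tw(G) ≤ 3. On the other hand G contains the 4-clique {3, 6, 7, 9}. A clique must lie in a single bag of any decomposition, so no decomposition can have width below 3. The upper and lower bounds meet at 3, so that is the treewidth.

Treewidth 3.
One such decomposition:
Bags: B1 = {0, 4, 9, 10}  B2 = {4, 7, 9, 10}  B3 = {1, 4, 7, 10}  B4 = {1, 4, 7, 8}  B5 = {4, 6, 7, 9}  B6 = {3, 6, 7, 9}  B7 = {2, 4, 6, 7}  B8 = {4, 5, 7, 9}
Tree: B1–B2, B2–B3, B3–B4, B2–B5, B5–B6, B5–B7, B5–B8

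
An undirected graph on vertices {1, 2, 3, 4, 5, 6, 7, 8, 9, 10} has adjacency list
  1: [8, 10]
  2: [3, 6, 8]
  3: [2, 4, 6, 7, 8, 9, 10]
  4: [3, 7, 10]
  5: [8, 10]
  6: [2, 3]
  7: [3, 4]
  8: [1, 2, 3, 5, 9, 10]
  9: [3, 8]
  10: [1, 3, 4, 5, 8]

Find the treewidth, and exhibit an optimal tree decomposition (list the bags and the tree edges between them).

Every bag has size at most 3, so the width is 3 − 1 = 2 and tw(G) ≤ 2. On the other hand G contains the 3-clique {1, 8, 10}. A clique must lie in a single bag of any decomposition, so no decomposition can have width below 2. Hence tw(G) = 2 exactly.

Treewidth 2.
One such decomposition:
Bags: B1 = {3, 8, 10}  B2 = {3, 8, 9}  B3 = {2, 3, 8}  B4 = {3, 4, 10}  B5 = {2, 3, 6}  B6 = {1, 8, 10}  B7 = {3, 4, 7}  B8 = {5, 8, 10}
Tree: B1–B2, B1–B3, B1–B4, B3–B5, B1–B6, B4–B7, B1–B8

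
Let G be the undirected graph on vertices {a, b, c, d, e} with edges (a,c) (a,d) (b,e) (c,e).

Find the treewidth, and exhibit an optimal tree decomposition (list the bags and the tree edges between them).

Treewidth 1.
One optimal decomposition is:
Bags: B1 = {b, e}  B2 = {c, e}  B3 = {a, c}  B4 = {a, d}
Tree: B1–B2, B2–B3, B3–B4

Each bag holds 2 vertices, so the decomposition has width 1, which upper-bounds the treewidth. G has an edge, so its treewidth is at least 1. Therefore the treewidth is 1.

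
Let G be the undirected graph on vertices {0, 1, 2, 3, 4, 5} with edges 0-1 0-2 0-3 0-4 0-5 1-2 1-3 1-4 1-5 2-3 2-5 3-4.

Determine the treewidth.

A width-3 tree decomposition is:
Bags: B1 = {0, 1, 2, 3}  B2 = {0, 1, 3, 4}  B3 = {0, 1, 2, 5}
Tree: B1–B2, B1–B3
The largest bag has 4 vertices, giving width 3; this decomposition certifies tw(G) ≤ 3. Conversely, {0, 1, 2, 3} is a clique of size 4, and the vertices of any clique must share a bag in every tree decomposition; so some bag has ≥ 4 vertices and tw(G) ≥ 3. Therefore the treewidth is 3.

3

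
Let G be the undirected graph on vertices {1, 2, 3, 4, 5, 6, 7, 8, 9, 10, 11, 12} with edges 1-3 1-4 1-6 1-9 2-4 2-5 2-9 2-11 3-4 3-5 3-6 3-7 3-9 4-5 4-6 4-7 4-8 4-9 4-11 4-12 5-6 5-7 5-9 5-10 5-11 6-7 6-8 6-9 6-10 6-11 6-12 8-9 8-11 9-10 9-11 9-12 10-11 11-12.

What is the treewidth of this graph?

A width-4 tree decomposition is:
Bags: B1 = {4, 5, 6, 9, 11}  B2 = {3, 4, 5, 6, 9}  B3 = {4, 6, 9, 11, 12}  B4 = {3, 4, 5, 6, 7}  B5 = {4, 6, 8, 9, 11}  B6 = {2, 4, 5, 9, 11}  B7 = {5, 6, 9, 10, 11}  B8 = {1, 3, 4, 6, 9}
Tree: B1–B2, B1–B3, B2–B4, B1–B5, B1–B6, B1–B7, B2–B8
Each bag holds 5 vertices, so the decomposition has width 4, which upper-bounds the treewidth. On the other hand G contains the 5-clique {5, 6, 9, 10, 11}. A clique must lie in a single bag of any decomposition, so no decomposition can have width below 4. The upper and lower bounds meet at 4, so that is the treewidth.

4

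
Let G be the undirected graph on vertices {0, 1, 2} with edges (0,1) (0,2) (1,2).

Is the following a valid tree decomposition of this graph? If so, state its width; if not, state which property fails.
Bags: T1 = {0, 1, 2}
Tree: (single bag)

Checking the three conditions: (i) the bags cover all of {0, 1, 2}; (ii) for each edge, some bag contains both endpoints; (iii) the bags containing any fixed vertex form a subtree. All hold, so the decomposition is valid with width 3 − 1 = 2.

Yes; width 2.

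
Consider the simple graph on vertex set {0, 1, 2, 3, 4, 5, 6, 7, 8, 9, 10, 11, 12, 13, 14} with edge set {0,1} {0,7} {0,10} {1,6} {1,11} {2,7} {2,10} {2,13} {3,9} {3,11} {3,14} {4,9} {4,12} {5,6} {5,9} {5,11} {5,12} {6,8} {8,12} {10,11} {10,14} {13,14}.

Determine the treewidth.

A width-3 tree decomposition is:
Bags: B1 = {4, 6, 8, 12}  B2 = {4, 5, 6, 12}  B3 = {4, 5, 6, 9}  B4 = {1, 5, 6, 9}  B5 = {1, 5, 9, 11}  B6 = {1, 3, 9, 11}  B7 = {0, 1, 3, 11}  B8 = {0, 3, 10, 11}  B9 = {0, 3, 10, 14}  B10 = {0, 7, 10, 14}  B11 = {2, 7, 10, 14}  B12 = {2, 7, 13, 14}
Tree: B1–B2, B2–B3, B3–B4, B4–B5, B5–B6, B6–B7, B7–B8, B8–B9, B9–B10, B10–B11, B11–B12
Each bag holds 4 vertices, so the decomposition has width 3, which upper-bounds the treewidth. For the lower bound: the 4 vertex sets {4,8,12}, {6}, {5}, {1,3,9,11} are disjoint, each induces a connected subgraph, and every pair is joined by at least one edge of G. Contracting each set to a single vertex therefore yields K_{4} as a minor, and since treewidth is minor-monotone, tw(G) ≥ tw(K_{4}) = 3. Therefore the treewidth is 3.

3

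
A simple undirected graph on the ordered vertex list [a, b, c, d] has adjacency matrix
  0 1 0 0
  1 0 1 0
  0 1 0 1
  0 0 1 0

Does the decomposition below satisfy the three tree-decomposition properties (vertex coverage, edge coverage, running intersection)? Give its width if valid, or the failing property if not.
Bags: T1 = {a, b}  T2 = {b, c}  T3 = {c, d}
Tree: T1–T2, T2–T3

Checking the three conditions: (i) the bags cover all of {a, b, c, d}; (ii) for each edge, some bag contains both endpoints; (iii) the bags containing any fixed vertex form a subtree. All hold, so the decomposition is valid with width 2 − 1 = 1.

Yes; width 1.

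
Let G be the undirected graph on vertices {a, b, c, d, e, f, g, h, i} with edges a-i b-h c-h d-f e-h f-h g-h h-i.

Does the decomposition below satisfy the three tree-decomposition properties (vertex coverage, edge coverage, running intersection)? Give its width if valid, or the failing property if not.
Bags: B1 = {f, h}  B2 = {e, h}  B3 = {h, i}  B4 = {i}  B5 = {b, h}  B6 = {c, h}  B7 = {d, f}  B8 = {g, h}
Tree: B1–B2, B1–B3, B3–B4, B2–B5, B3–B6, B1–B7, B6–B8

A tree decomposition must satisfy three properties: every vertex lies in some bag; for every edge, both endpoints lie together in some bag; and for every vertex, the bags containing it form a connected subtree. Here vertex a appears in no bag, so the decomposition is invalid.

No — vertex a appears in no bag.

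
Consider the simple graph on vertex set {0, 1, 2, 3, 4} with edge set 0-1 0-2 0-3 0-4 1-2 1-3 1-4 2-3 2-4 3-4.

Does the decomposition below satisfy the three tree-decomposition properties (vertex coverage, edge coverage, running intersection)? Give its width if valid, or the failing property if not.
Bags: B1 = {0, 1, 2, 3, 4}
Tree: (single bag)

Vertex coverage: the bags together contain {0, 1, 2, 3, 4}, the full vertex set. Edge coverage: each edge of G has both endpoints in at least one bag. Running intersection: for every vertex, the bags containing it form a connected subtree. All three properties hold, so this is a valid tree decomposition of width max|bag| − 1 = 4, and hence tw(G) ≤ 4.

Yes; width 4.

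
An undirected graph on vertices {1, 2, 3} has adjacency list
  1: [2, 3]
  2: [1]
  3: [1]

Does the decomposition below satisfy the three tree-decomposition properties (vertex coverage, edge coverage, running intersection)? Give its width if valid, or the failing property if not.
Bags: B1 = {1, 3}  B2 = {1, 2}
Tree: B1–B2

Checking the three conditions: (i) the bags cover all of {1, 2, 3}; (ii) for each edge, some bag contains both endpoints; (iii) the bags containing any fixed vertex form a subtree. All hold, so the decomposition is valid with width 2 − 1 = 1.

Yes; width 1.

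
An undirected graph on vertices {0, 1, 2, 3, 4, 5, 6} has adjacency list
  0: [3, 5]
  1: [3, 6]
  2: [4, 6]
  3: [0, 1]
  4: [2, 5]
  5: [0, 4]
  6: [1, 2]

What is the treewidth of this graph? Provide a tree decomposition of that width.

Each bag holds 3 vertices, so the decomposition has width 2, which upper-bounds the treewidth. For the lower bound, G contains the cycle 5–4–2–6–1–3–0–5, so G is not a forest; only forests have treewidth ≤ 1, hence tw(G) ≥ 2. Therefore the treewidth is 2.

Treewidth 2.
Bags: B1 = {2, 4, 5}  B2 = {2, 5, 6}  B3 = {1, 5, 6}  B4 = {1, 3, 5}  B5 = {0, 3, 5}
Tree: B1–B2, B2–B3, B3–B4, B4–B5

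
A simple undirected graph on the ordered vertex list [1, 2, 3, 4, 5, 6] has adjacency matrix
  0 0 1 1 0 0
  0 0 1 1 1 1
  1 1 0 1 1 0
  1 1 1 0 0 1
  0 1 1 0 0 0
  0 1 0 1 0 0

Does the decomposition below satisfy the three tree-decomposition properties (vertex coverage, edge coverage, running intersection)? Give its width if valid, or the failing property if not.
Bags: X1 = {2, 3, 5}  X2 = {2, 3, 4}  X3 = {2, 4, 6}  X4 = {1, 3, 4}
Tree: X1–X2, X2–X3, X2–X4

Yes; width 2.

Checking the three conditions: (i) the bags cover all of {1, 2, 3, 4, 5, 6}; (ii) for each edge, some bag contains both endpoints; (iii) the bags containing any fixed vertex form a subtree. All hold, so the decomposition is valid with width 3 − 1 = 2.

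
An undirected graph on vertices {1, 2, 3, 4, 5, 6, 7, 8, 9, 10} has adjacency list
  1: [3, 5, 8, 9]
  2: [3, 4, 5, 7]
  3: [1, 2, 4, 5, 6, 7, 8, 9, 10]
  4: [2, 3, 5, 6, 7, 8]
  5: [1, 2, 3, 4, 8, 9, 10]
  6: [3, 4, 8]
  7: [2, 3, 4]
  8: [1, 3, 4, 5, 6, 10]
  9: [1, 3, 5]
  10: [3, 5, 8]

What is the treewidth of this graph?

A width-3 tree decomposition is:
Bags: B1 = {2, 3, 4, 7}  B2 = {2, 3, 4, 5}  B3 = {3, 4, 5, 8}  B4 = {1, 3, 5, 8}  B5 = {3, 5, 8, 10}  B6 = {3, 4, 6, 8}  B7 = {1, 3, 5, 9}
Tree: B1–B2, B2–B3, B3–B4, B3–B5, B3–B6, B4–B7
Every bag has size at most 4, so the width is 4 − 1 = 3 and tw(G) ≤ 3. Conversely, {1, 3, 5, 8} is a clique of size 4, and the vertices of any clique must share a bag in every tree decomposition; so some bag has ≥ 4 vertices and tw(G) ≥ 3. Hence tw(G) = 3 exactly.

3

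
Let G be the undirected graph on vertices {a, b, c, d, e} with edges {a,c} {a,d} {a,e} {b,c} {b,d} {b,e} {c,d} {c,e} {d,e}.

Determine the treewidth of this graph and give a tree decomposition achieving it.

The largest bag has 4 vertices, giving width 3; this decomposition certifies tw(G) ≤ 3. Conversely, {a, c, d, e} is a clique of size 4, and the vertices of any clique must share a bag in every tree decomposition; so some bag has ≥ 4 vertices and tw(G) ≥ 3. Hence tw(G) = 3 exactly.

Treewidth 3.
One optimal decomposition is:
Bags: B1 = {a, c, d, e}  B2 = {b, c, d, e}
Tree: B1–B2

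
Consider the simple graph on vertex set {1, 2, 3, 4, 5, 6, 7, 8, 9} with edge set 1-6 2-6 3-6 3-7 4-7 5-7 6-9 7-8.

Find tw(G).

1

A width-1 tree decomposition is:
Bags: B1 = {3, 6}  B2 = {3, 7}  B3 = {1, 6}  B4 = {6, 9}  B5 = {2, 6}  B6 = {7, 8}  B7 = {4, 7}  B8 = {5, 7}
Tree: B1–B2, B1–B3, B3–B4, B1–B5, B2–B6, B6–B7, B2–B8
Every bag has size at most 2, so the width is 2 − 1 = 1 and tw(G) ≤ 1. G has an edge, so its treewidth is at least 1. Therefore the treewidth is 1.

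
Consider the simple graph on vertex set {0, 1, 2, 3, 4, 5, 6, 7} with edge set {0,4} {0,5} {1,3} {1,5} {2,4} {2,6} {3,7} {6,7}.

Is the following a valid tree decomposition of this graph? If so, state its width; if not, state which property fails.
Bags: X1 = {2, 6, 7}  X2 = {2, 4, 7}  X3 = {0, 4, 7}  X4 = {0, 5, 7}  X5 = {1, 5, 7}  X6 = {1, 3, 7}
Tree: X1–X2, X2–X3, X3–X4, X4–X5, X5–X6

Yes; width 2.

Checking the three conditions: (i) the bags cover all of {0, 1, 2, 3, 4, 5, 6, 7}; (ii) for each edge, some bag contains both endpoints; (iii) the bags containing any fixed vertex form a subtree. All hold, so the decomposition is valid with width 3 − 1 = 2.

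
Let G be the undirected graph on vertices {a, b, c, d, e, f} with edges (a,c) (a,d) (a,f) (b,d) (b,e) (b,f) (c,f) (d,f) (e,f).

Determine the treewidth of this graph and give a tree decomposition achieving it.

Treewidth 2.
Bags: B1 = {b, d, f}  B2 = {a, d, f}  B3 = {b, e, f}  B4 = {a, c, f}
Tree: B1–B2, B1–B3, B2–B4

Every bag has size at most 3, so the width is 3 − 1 = 2 and tw(G) ≤ 2. On the other hand G contains the 3-clique {a, d, f}. A clique must lie in a single bag of any decomposition, so no decomposition can have width below 2. Therefore the treewidth is 2.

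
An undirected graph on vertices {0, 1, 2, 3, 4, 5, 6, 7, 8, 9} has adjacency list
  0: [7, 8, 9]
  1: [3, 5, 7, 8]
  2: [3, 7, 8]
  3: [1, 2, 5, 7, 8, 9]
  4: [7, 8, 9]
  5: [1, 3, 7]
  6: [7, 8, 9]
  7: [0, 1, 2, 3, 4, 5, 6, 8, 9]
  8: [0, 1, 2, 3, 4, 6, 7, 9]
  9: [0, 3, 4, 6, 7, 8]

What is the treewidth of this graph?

A width-3 tree decomposition is:
Bags: B1 = {0, 7, 8, 9}  B2 = {4, 7, 8, 9}  B3 = {6, 7, 8, 9}  B4 = {3, 7, 8, 9}  B5 = {1, 3, 7, 8}  B6 = {1, 3, 5, 7}  B7 = {2, 3, 7, 8}
Tree: B1–B2, B1–B3, B3–B4, B4–B5, B5–B6, B4–B7
Every bag has size at most 4, so the width is 4 − 1 = 3 and tw(G) ≤ 3. On the other hand G contains the 4-clique {1, 3, 7, 8}. A clique must lie in a single bag of any decomposition, so no decomposition can have width below 3. Therefore the treewidth is 3.

3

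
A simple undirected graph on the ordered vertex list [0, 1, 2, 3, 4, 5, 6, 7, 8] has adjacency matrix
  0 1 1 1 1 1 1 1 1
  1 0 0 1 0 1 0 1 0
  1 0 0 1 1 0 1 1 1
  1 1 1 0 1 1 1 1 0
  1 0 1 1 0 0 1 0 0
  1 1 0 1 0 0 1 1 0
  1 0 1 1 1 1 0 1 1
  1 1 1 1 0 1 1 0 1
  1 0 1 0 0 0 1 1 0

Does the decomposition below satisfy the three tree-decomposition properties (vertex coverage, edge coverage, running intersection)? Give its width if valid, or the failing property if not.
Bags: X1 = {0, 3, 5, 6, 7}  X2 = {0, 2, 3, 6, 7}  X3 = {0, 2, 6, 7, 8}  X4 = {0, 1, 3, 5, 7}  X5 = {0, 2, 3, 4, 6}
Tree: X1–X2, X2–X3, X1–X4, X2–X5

Yes; width 4.

Checking the three conditions: (i) the bags cover all of {0, 1, 2, 3, 4, 5, 6, 7, 8}; (ii) for each edge, some bag contains both endpoints; (iii) the bags containing any fixed vertex form a subtree. All hold, so the decomposition is valid with width 5 − 1 = 4.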